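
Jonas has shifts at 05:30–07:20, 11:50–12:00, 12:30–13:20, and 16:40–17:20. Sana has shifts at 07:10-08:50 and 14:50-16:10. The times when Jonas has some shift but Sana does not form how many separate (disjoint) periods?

A \ B = 05:30–07:10, 11:50–12:00, 12:30–13:20, 16:40–17:20.
That is 4 disjoint pieces.

4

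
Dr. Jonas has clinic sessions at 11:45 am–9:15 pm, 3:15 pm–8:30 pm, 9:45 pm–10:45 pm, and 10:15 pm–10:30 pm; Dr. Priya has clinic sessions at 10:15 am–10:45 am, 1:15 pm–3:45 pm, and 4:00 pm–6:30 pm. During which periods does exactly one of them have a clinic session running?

Merge the first list: 11:45 am–9:15 pm, 9:45 pm–10:45 pm.
A \ B = 11:45 am–1:15 pm, 3:45 pm–4:00 pm, 6:30 pm–9:15 pm, 9:45 pm–10:45 pm.
B \ A = 10:15 am–10:45 am.
Union of the two gives the symmetric difference.

10:15 am–10:45 am, 11:45 am–1:15 pm, 3:45 pm–4:00 pm, 6:30 pm–9:15 pm, 9:45 pm–10:45 pm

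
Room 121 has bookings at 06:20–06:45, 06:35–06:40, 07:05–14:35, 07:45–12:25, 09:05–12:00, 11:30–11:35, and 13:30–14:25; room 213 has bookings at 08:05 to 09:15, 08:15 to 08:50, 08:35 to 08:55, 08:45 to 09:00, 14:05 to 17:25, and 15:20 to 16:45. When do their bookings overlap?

08:05–09:15, 14:05–14:35

Merge the first list: 06:20–06:45, 07:05–14:35.
Merge the second list: 08:05–09:15, 14:05–17:25.
06:20–06:45 falls entirely outside B.
07:05–14:35 overlaps B on 08:05–09:15, 14:05–14:35.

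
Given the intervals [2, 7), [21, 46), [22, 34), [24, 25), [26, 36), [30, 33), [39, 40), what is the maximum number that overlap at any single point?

Sweep endpoints in order; track running count of active intervals.
Peak of 4 reached at 30.

4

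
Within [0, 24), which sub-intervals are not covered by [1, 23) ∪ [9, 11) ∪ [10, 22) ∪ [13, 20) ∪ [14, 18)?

After merging, the occupied span is [1, 23).
Complement within [0, 24): [0, 1), [23, 24).

[0, 1) ∪ [23, 24)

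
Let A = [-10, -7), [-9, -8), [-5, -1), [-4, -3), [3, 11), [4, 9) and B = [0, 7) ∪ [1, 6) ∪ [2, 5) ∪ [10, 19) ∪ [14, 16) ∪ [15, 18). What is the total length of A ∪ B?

Merge the first list: [-10, -7), [-5, -1), [3, 11).
Merge the second list: [0, 7), [10, 19).
A ∪ B = [-10, -7), [-5, -1), [0, 19).
Total: 3 + 4 + 19 = 26.

26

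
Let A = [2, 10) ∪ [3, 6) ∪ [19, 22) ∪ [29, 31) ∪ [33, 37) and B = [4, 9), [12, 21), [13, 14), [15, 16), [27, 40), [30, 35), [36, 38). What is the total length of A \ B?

First set merges to [2, 10), [19, 22), [29, 31), [33, 37).
Second set merges to [4, 9), [12, 21), [27, 40).
A \ B = [2, 4), [9, 10), [21, 22).
Total: 2 + 1 + 1 = 4.

4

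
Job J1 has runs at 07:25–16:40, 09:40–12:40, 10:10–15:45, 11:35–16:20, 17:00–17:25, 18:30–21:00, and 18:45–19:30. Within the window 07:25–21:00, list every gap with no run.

Covered (merged): 07:25-16:40, 17:00-17:25, 18:30-21:00.
Uncovered inside 07:25-21:00: 16:40-17:00, 17:25-18:30.

16:40-17:00, 17:25-18:30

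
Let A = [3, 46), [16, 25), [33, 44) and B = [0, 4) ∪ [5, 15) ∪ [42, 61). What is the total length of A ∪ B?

A, merged: [3, 46).
A ∪ B = [0, 61).
Total: 61.

61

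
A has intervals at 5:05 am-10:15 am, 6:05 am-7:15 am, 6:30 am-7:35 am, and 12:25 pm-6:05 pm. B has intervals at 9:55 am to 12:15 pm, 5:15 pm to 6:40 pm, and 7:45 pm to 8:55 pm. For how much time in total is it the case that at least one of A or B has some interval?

14 h 35 min

A, merged: 5:05 am–10:15 am, 12:25 pm–6:05 pm.
A ∪ B = 5:05 am–12:15 pm, 12:25 pm–6:40 pm, 7:45 pm–8:55 pm.
Total: 7 h 10 min + 6 h 15 min + 1 h 10 min = 14 h 35 min.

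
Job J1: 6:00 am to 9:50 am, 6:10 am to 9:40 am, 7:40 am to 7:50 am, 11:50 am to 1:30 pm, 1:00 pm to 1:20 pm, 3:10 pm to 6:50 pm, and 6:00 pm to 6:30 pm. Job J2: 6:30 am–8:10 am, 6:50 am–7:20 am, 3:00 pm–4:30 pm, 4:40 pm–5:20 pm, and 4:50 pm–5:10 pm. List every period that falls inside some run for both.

6:30 am–8:10 am, 3:10 pm–4:30 pm, 4:40 pm–5:20 pm

A, merged: 6:00 am–9:50 am, 11:50 am–1:30 pm, 3:10 pm–6:50 pm.
B, merged: 6:30 am–8:10 am, 3:00 pm–4:30 pm, 4:40 pm–5:20 pm.
6:00 am–9:50 am overlaps B on 6:30 am–8:10 am.
11:50 am–1:30 pm falls entirely outside B.
3:10 pm–6:50 pm overlaps B on 3:10 pm–4:30 pm, 4:40 pm–5:20 pm.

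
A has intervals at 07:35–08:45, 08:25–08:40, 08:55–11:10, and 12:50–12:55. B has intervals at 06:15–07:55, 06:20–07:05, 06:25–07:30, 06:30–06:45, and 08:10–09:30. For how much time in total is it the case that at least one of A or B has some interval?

First set merges to 07:35-08:45, 08:55-11:10, 12:50-12:55.
Second set merges to 06:15-07:55, 08:10-09:30.
A ∪ B = 06:15-11:10, 12:50-12:55.
Total: 4 h 55 min + 5 min = 5 h.

5 h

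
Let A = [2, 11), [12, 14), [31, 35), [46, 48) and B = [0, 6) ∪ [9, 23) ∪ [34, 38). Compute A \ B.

[2, 11) minus B → [6, 9).
[12, 14): fully covered by B → removed.
[31, 35) minus B → [31, 34).
[46, 48): no B overlap → unchanged.

[6, 9) ∪ [31, 34) ∪ [46, 48)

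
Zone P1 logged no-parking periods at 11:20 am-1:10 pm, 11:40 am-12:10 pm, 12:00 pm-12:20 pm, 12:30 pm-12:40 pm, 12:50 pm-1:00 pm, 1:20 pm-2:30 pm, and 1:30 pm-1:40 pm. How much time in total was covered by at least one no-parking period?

3 h

Merged: 11:20 am–1:10 pm, 1:20 pm–2:30 pm.
Lengths: 1 h 50 min + 1 h 10 min = 3 h.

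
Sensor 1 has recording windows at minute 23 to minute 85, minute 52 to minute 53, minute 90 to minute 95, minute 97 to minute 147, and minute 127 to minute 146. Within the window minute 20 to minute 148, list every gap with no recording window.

After merging, the occupied span is minute 23 to minute 85, minute 90 to minute 95, minute 97 to minute 147.
Gaps within minute 20 to minute 148: minute 20 to minute 23, minute 85 to minute 90, minute 95 to minute 97, minute 147 to minute 148.

minute 20 to minute 23, minute 85 to minute 90, minute 95 to minute 97, minute 147 to minute 148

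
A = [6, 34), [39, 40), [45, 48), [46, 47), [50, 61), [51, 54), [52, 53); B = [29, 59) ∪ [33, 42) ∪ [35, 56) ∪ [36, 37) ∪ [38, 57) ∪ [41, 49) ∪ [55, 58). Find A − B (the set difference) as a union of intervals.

[6, 29) ∪ [59, 61)

A, merged: [6, 34), [39, 40), [45, 48), [50, 61).
B, merged: [29, 59).
[6, 34) with B removed leaves [6, 29).
[39, 40) lies entirely inside B → drops out.
[45, 48) lies entirely inside B → drops out.
[50, 61) with B removed leaves [59, 61).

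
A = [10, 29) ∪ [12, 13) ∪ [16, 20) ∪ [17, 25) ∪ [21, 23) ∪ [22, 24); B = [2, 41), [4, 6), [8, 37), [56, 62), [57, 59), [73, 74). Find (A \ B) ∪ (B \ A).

[2, 10) ∪ [29, 41) ∪ [56, 62) ∪ [73, 74)

First set merges to [10, 29).
Second set merges to [2, 41), [56, 62), [73, 74).
A but not B: none.
B but not A: [2, 10), [29, 41), [56, 62), [73, 74).
Combining gives A △ B.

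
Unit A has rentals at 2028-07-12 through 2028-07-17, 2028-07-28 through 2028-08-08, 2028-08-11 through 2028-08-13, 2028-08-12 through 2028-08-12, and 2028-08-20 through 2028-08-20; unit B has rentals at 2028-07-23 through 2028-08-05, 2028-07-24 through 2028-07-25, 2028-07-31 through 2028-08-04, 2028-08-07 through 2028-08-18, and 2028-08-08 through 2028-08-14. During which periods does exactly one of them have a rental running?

Merge the first list: 2028-07-12 through 2028-07-17, 2028-07-28 through 2028-08-08, 2028-08-11 through 2028-08-13, 2028-08-20 through 2028-08-20.
Merge the second list: 2028-07-23 through 2028-08-05, 2028-08-07 through 2028-08-18.
Only in the first: 2028-07-12 through 2028-07-17, 2028-08-06 through 2028-08-06, 2028-08-20 through 2028-08-20.
Only in the second: 2028-07-23 through 2028-07-27, 2028-08-09 through 2028-08-10, 2028-08-14 through 2028-08-18.
Together these are the periods covered by exactly one.

2028-07-12 through 2028-07-17, 2028-07-23 through 2028-07-27, 2028-08-06 through 2028-08-06, 2028-08-09 through 2028-08-10, 2028-08-14 through 2028-08-18, 2028-08-20 through 2028-08-20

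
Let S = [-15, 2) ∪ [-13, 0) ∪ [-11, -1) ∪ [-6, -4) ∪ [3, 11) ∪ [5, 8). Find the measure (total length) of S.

25

Merged: [-15, 2), [3, 11).
Lengths: 17 + 8 = 25.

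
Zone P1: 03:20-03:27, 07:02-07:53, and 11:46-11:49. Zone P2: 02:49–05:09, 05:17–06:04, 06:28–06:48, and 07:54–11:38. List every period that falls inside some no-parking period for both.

03:20–03:27 ∩ B → 03:20–03:27.
07:02–07:53 meets no B interval.
11:46–11:49 meets no B interval.

03:20–03:27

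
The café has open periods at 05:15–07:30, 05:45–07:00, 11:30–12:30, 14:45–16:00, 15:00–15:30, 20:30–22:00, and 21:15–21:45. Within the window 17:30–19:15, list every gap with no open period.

Covered (merged): 05:15–07:30, 11:30–12:30, 14:45–16:00, 20:30–22:00.
Complement within 17:30–19:15: 17:30–19:15.

17:30–19:15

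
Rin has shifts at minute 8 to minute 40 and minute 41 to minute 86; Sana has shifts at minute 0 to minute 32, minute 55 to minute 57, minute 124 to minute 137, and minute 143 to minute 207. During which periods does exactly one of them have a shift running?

A \ B = minute 32 to minute 40, minute 41 to minute 55, minute 57 to minute 86.
B \ A = minute 0 to minute 8, minute 124 to minute 137, minute 143 to minute 207.
Union of the two gives the symmetric difference.

minute 0 to minute 8, minute 32 to minute 40, minute 41 to minute 55, minute 57 to minute 86, minute 124 to minute 137, minute 143 to minute 207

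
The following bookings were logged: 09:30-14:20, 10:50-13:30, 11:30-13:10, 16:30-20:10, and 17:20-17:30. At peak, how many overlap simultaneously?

3

Sweep endpoints in order; track running count of active intervals.
Peak of 3 reached at 11:30.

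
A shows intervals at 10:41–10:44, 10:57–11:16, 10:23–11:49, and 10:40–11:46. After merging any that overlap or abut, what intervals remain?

10:23–11:49

Sort by start: 10:23–11:49, 10:40–11:46, 10:41–10:44, 10:57–11:16.
10:40–11:46 overlaps/touches 10:23–11:49 → extend to 10:23–11:49.
10:41–10:44 overlaps/touches 10:23–11:49 → extend to 10:23–11:49.
10:57–11:16 overlaps/touches 10:23–11:49 → extend to 10:23–11:49.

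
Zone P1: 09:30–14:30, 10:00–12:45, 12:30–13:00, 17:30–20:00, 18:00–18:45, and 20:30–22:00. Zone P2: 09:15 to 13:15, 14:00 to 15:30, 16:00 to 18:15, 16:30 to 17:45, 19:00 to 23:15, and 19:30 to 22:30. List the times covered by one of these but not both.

Merge the first list: 09:30–14:30, 17:30–20:00, 20:30–22:00.
Merge the second list: 09:15–13:15, 14:00–15:30, 16:00–18:15, 19:00–23:15.
A \ B = 13:15–14:00, 18:15–19:00.
B \ A = 09:15–09:30, 14:30–15:30, 16:00–17:30, 20:00–20:30, 22:00–23:15.
Union of the two gives the symmetric difference.

09:15–09:30, 13:15–14:00, 14:30–15:30, 16:00–17:30, 18:15–19:00, 20:00–20:30, 22:00–23:15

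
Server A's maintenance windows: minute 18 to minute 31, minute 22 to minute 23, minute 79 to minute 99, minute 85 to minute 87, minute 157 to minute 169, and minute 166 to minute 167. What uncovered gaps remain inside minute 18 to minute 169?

minute 31 to minute 79, minute 99 to minute 157

The merged coverage is minute 18 to minute 31, minute 79 to minute 99, minute 157 to minute 169.
Uncovered inside minute 18 to minute 169: minute 31 to minute 79, minute 99 to minute 157.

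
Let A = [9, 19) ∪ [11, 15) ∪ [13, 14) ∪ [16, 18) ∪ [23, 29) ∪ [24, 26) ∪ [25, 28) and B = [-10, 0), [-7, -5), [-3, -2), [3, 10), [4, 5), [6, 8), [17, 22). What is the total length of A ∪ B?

35

First set merges to [9, 19), [23, 29).
Second set merges to [-10, 0), [3, 10), [17, 22).
A ∪ B = [-10, 0), [3, 22), [23, 29).
Total: 10 + 19 + 6 = 35.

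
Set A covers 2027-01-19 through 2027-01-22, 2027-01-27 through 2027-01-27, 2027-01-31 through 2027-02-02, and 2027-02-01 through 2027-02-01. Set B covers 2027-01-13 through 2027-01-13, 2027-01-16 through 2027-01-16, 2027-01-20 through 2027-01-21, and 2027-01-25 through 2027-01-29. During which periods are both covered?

2027-01-20 through 2027-01-21, 2027-01-27 through 2027-01-27

A, merged: 2027-01-19 through 2027-01-22, 2027-01-27 through 2027-01-27, 2027-01-31 through 2027-02-02.
2027-01-19 through 2027-01-22 ∩ B → 2027-01-20 through 2027-01-21.
2027-01-27 through 2027-01-27 ∩ B → 2027-01-27 through 2027-01-27.
2027-01-31 through 2027-02-02 meets no B interval.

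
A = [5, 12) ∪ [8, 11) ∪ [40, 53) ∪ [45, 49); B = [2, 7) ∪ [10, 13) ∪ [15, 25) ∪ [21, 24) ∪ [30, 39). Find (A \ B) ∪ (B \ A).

Merge the first list: [5, 12), [40, 53).
Merge the second list: [2, 7), [10, 13), [15, 25), [30, 39).
A \ B = [7, 10), [40, 53).
B \ A = [2, 5), [12, 13), [15, 25), [30, 39).
Union of the two gives the symmetric difference.

[2, 5) ∪ [7, 10) ∪ [12, 13) ∪ [15, 25) ∪ [30, 39) ∪ [40, 53)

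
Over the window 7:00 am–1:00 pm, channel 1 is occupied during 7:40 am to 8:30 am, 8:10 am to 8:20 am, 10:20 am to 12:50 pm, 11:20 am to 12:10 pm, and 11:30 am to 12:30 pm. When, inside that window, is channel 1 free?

7:00 am–7:40 am, 8:30 am–10:20 am, 12:50 pm–1:00 pm

After merging, the occupied span is 7:40 am–8:30 am, 10:20 am–12:50 pm.
Uncovered inside 7:00 am–1:00 pm: 7:00 am–7:40 am, 8:30 am–10:20 am, 12:50 pm–1:00 pm.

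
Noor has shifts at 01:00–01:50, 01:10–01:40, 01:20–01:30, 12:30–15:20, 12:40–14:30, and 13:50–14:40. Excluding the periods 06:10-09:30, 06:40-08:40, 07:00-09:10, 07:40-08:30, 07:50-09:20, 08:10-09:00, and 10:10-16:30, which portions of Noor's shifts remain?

01:00–01:50

A, merged: 01:00–01:50, 12:30–15:20.
B, merged: 06:10–09:30, 10:10–16:30.
01:00–01:50 is untouched.
12:30–15:20 lies entirely inside B → drops out.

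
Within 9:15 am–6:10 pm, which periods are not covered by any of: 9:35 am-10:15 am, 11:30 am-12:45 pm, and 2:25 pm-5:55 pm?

9:15 am–9:35 am, 10:15 am–11:30 am, 12:45 pm–2:25 pm, 5:55 pm–6:10 pm

The merged coverage is 9:35 am–10:15 am, 11:30 am–12:45 pm, 2:25 pm–5:55 pm.
Complement within 9:15 am–6:10 pm: 9:15 am–9:35 am, 10:15 am–11:30 am, 12:45 pm–2:25 pm, 5:55 pm–6:10 pm.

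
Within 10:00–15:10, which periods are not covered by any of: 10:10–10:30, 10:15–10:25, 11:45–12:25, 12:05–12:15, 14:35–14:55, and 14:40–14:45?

10:00–10:10, 10:30–11:45, 12:25–14:35, 14:55–15:10

Covered (merged): 10:10–10:30, 11:45–12:25, 14:35–14:55.
Uncovered inside 10:00–15:10: 10:00–10:10, 10:30–11:45, 12:25–14:35, 14:55–15:10.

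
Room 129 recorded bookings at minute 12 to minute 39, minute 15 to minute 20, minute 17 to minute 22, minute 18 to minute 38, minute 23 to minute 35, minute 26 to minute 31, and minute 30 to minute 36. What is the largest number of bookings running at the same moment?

5

Walk the sorted start/end points keeping a running depth.
The depth first hits 5 at minute 30.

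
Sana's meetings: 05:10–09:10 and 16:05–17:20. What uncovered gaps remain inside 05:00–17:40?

05:00-05:10, 09:10-16:05, 17:20-17:40

The merged coverage is 05:10-09:10, 16:05-17:20.
Gaps within 05:00-17:40: 05:00-05:10, 09:10-16:05, 17:20-17:40.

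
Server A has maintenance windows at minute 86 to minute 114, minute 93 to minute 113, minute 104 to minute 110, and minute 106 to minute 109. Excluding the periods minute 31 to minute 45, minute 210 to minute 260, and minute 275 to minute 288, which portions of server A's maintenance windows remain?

First set merges to minute 86 to minute 114.
minute 86 to minute 114 is untouched.

minute 86 to minute 114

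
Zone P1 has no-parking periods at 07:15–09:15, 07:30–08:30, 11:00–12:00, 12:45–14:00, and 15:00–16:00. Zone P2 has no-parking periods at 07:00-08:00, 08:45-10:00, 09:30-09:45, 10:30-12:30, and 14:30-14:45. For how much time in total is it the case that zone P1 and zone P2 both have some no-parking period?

2 h 15 min

A, merged: 07:15–09:15, 11:00–12:00, 12:45–14:00, 15:00–16:00.
B, merged: 07:00–08:00, 08:45–10:00, 10:30–12:30, 14:30–14:45.
A ∩ B = 07:15–08:00, 08:45–09:15, 11:00–12:00.
Total: 45 min + 30 min + 1 h = 2 h 15 min.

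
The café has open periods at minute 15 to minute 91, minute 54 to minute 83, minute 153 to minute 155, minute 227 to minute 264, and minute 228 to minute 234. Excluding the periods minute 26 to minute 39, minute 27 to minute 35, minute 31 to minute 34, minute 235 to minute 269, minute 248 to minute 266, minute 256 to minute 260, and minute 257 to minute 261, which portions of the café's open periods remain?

minute 15 to minute 26, minute 39 to minute 91, minute 153 to minute 155, minute 227 to minute 235

First set merges to minute 15 to minute 91, minute 153 to minute 155, minute 227 to minute 264.
Second set merges to minute 26 to minute 39, minute 235 to minute 269.
minute 15 to minute 91 with B removed leaves minute 15 to minute 26, minute 39 to minute 91.
minute 153 to minute 155 is untouched.
minute 227 to minute 264 with B removed leaves minute 227 to minute 235.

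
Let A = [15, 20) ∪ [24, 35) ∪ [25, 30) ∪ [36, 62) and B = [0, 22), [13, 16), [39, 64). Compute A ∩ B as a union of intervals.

A, merged: [15, 20), [24, 35), [36, 62).
B, merged: [0, 22), [39, 64).
[15, 20) overlaps B on [15, 20).
[24, 35) falls entirely outside B.
[36, 62) overlaps B on [39, 62).

[15, 20) ∪ [39, 62)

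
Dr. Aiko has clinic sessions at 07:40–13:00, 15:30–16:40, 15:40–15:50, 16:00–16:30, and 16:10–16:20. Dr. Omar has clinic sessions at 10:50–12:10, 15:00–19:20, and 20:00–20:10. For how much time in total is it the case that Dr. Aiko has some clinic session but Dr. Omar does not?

A, merged: 07:40–13:00, 15:30–16:40.
A \ B = 07:40–10:50, 12:10–13:00.
Total: 3 h 10 min + 50 min = 4 h.

4 h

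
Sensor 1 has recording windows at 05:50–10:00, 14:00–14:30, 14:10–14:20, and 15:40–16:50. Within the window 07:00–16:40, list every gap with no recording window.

10:00-14:00, 14:30-15:40

The merged coverage is 05:50-10:00, 14:00-14:30, 15:40-16:50.
Uncovered inside 07:00-16:40: 10:00-14:00, 14:30-15:40.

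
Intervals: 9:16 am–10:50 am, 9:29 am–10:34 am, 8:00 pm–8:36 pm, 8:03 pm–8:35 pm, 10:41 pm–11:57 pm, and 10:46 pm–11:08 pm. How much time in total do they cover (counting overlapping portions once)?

Merged: 9:16 am–10:50 am, 8:00 pm–8:36 pm, 10:41 pm–11:57 pm.
Lengths: 1 h 34 min + 36 min + 1 h 16 min = 3 h 26 min.

3 h 26 min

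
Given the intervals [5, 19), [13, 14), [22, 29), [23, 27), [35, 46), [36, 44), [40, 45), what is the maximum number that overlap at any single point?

At 40, 3 of the intervals are simultaneously active.
No point has more.

3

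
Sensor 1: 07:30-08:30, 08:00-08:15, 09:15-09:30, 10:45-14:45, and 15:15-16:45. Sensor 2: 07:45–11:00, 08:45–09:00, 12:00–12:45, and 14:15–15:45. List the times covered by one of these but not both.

A, merged: 07:30–08:30, 09:15–09:30, 10:45–14:45, 15:15–16:45.
B, merged: 07:45–11:00, 12:00–12:45, 14:15–15:45.
A but not B: 07:30–07:45, 11:00–12:00, 12:45–14:15, 15:45–16:45.
B but not A: 08:30–09:15, 09:30–10:45, 14:45–15:15.
Combining gives A △ B.

07:30–07:45, 08:30–09:15, 09:30–10:45, 11:00–12:00, 12:45–14:15, 14:45–15:15, 15:45–16:45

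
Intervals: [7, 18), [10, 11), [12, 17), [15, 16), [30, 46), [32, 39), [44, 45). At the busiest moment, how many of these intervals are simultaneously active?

3

Walk the sorted start/end points keeping a running depth.
The depth first hits 3 at 15.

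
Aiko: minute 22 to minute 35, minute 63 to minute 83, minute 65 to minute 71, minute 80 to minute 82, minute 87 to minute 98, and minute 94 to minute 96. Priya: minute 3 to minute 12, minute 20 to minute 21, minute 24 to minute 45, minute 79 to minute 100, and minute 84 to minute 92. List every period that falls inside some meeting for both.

Merge the first list: minute 22 to minute 35, minute 63 to minute 83, minute 87 to minute 98.
Merge the second list: minute 3 to minute 12, minute 20 to minute 21, minute 24 to minute 45, minute 79 to minute 100.
minute 22 to minute 35 ∩ B → minute 24 to minute 35.
minute 63 to minute 83 ∩ B → minute 79 to minute 83.
minute 87 to minute 98 ∩ B → minute 87 to minute 98.

minute 24 to minute 35, minute 79 to minute 83, minute 87 to minute 98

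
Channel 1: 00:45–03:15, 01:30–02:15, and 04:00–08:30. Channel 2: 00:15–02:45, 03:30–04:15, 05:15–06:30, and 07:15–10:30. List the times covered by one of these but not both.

00:15-00:45, 02:45-03:15, 03:30-04:00, 04:15-05:15, 06:30-07:15, 08:30-10:30

Merge the first list: 00:45-03:15, 04:00-08:30.
Only in the first: 02:45-03:15, 04:15-05:15, 06:30-07:15.
Only in the second: 00:15-00:45, 03:30-04:00, 08:30-10:30.
Together these are the periods covered by exactly one.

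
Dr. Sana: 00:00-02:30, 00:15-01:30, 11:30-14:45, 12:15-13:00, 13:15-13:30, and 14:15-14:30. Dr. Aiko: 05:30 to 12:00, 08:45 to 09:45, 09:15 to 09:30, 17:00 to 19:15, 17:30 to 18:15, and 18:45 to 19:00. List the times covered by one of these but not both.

A, merged: 00:00-02:30, 11:30-14:45.
B, merged: 05:30-12:00, 17:00-19:15.
A \ B = 00:00-02:30, 12:00-14:45.
B \ A = 05:30-11:30, 17:00-19:15.
Union of the two gives the symmetric difference.

00:00-02:30, 05:30-11:30, 12:00-14:45, 17:00-19:15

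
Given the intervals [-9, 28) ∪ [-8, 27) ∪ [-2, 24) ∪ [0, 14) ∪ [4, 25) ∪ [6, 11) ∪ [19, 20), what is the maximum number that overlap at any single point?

6

Walk the sorted start/end points keeping a running depth.
The depth first hits 6 at 6.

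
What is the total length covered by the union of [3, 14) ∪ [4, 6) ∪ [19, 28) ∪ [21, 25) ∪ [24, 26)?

20

Merged: [3, 14), [19, 28).
Lengths: 11 + 9 = 20.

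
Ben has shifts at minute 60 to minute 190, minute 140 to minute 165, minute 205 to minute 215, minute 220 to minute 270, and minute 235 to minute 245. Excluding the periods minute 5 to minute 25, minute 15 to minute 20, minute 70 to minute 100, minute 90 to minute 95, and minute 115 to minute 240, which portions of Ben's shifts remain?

First set merges to minute 60 to minute 190, minute 205 to minute 215, minute 220 to minute 270.
Second set merges to minute 5 to minute 25, minute 70 to minute 100, minute 115 to minute 240.
minute 60 to minute 190 \ B = minute 60 to minute 70, minute 100 to minute 115.
minute 205 to minute 215: entirely removed.
minute 220 to minute 270 \ B = minute 240 to minute 270.

minute 60 to minute 70, minute 100 to minute 115, minute 240 to minute 270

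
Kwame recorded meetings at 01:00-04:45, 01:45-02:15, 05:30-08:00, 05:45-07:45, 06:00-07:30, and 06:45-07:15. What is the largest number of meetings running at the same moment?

Sweep endpoints in order; track running count of active intervals.
Peak of 4 reached at 06:45.

4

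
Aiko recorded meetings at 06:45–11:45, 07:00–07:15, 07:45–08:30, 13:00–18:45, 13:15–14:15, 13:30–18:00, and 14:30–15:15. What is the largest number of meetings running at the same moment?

3

Walk the sorted start/end points keeping a running depth.
The depth first hits 3 at 13:30.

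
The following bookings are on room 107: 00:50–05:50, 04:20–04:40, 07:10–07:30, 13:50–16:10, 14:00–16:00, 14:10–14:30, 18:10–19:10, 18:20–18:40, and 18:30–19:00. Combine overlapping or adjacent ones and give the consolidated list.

04:20–04:40 overlaps/touches 00:50–05:50 → extend to 00:50–05:50.
07:10–07:30 is disjoint → start new block.
13:50–16:10 is disjoint → start new block.
14:00–16:00 overlaps/touches 13:50–16:10 → extend to 13:50–16:10.
14:10–14:30 overlaps/touches 13:50–16:10 → extend to 13:50–16:10.
18:10–19:10 is disjoint → start new block.
18:20–18:40 overlaps/touches 18:10–19:10 → extend to 18:10–19:10.
18:30–19:00 overlaps/touches 18:10–19:10 → extend to 18:10–19:10.

00:50–05:50, 07:10–07:30, 13:50–16:10, 18:10–19:10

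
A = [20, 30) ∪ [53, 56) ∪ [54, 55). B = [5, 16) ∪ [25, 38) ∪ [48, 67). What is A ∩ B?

[25, 30) ∪ [53, 56)

Merge the first list: [20, 30), [53, 56).
[20, 30) meets the second set on [25, 30).
[53, 56) meets the second set on [53, 56).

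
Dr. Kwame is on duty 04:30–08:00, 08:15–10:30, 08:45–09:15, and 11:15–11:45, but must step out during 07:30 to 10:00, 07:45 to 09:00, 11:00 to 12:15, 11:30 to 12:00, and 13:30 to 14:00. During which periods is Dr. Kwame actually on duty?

04:30–07:30, 10:00–10:30

A, merged: 04:30–08:00, 08:15–10:30, 11:15–11:45.
B, merged: 07:30–10:00, 11:00–12:15, 13:30–14:00.
04:30–08:00 \ B = 04:30–07:30.
08:15–10:30 \ B = 10:00–10:30.
11:15–11:45: entirely removed.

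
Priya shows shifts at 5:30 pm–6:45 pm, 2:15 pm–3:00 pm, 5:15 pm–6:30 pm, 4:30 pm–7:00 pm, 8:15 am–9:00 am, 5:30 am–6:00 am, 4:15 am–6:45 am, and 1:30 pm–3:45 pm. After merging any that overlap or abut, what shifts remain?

Sort by start: 4:15 am-6:45 am, 5:30 am-6:00 am, 8:15 am-9:00 am, 1:30 pm-3:45 pm, 2:15 pm-3:00 pm, 4:30 pm-7:00 pm, 5:15 pm-6:30 pm, 5:30 pm-6:45 pm.
5:30 am-6:00 am overlaps/touches 4:15 am-6:45 am → extend to 4:15 am-6:45 am.
8:15 am-9:00 am is disjoint → start new block.
1:30 pm-3:45 pm is disjoint → start new block.
2:15 pm-3:00 pm overlaps/touches 1:30 pm-3:45 pm → extend to 1:30 pm-3:45 pm.
4:30 pm-7:00 pm is disjoint → start new block.
5:15 pm-6:30 pm overlaps/touches 4:30 pm-7:00 pm → extend to 4:30 pm-7:00 pm.
5:30 pm-6:45 pm overlaps/touches 4:30 pm-7:00 pm → extend to 4:30 pm-7:00 pm.

4:15 am-6:45 am, 8:15 am-9:00 am, 1:30 pm-3:45 pm, 4:30 pm-7:00 pm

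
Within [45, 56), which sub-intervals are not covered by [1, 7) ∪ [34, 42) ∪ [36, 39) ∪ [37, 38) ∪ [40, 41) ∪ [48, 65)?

[45, 48)

The merged coverage is [1, 7), [34, 42), [48, 65).
Gaps within [45, 56): [45, 48).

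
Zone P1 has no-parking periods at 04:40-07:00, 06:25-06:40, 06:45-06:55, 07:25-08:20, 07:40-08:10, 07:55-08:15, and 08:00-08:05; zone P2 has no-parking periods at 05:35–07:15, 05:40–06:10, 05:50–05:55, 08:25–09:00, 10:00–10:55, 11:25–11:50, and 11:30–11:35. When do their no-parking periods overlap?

Merge the first list: 04:40–07:00, 07:25–08:20.
Merge the second list: 05:35–07:15, 08:25–09:00, 10:00–10:55, 11:25–11:50.
04:40–07:00 overlaps B on 05:35–07:00.
07:25–08:20 falls entirely outside B.

05:35–07:00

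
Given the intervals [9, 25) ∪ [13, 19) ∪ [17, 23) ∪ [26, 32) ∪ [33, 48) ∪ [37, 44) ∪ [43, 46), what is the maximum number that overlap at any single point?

Sweep endpoints in order; track running count of active intervals.
Peak of 3 reached at 17.

3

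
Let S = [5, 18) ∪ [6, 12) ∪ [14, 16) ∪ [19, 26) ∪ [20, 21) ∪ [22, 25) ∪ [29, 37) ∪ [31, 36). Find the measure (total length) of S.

28

Merged: [5, 18), [19, 26), [29, 37).
Lengths: 13 + 7 + 8 = 28.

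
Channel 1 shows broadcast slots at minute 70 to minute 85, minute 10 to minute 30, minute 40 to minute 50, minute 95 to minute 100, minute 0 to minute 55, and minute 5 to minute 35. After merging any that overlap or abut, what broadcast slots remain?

Sort by start: minute 0 to minute 55, minute 5 to minute 35, minute 10 to minute 30, minute 40 to minute 50, minute 70 to minute 85, minute 95 to minute 100.
minute 5 to minute 35 overlaps/touches minute 0 to minute 55 → extend to minute 0 to minute 55.
minute 10 to minute 30 overlaps/touches minute 0 to minute 55 → extend to minute 0 to minute 55.
minute 40 to minute 50 overlaps/touches minute 0 to minute 55 → extend to minute 0 to minute 55.
minute 70 to minute 85 is disjoint → start new block.
minute 95 to minute 100 is disjoint → start new block.

minute 0 to minute 55, minute 70 to minute 85, minute 95 to minute 100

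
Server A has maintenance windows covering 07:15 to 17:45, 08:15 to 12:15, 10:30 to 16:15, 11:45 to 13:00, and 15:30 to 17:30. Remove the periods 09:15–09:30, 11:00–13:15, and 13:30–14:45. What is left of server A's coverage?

07:15–09:15, 09:30–11:00, 13:15–13:30, 14:45–17:45

First set merges to 07:15–17:45.
07:15–17:45 with B removed leaves 07:15–09:15, 09:30–11:00, 13:15–13:30, 14:45–17:45.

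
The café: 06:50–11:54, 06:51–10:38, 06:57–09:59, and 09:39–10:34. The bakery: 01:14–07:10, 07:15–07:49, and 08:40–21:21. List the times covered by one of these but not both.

First set merges to 06:50-11:54.
A \ B = 07:10-07:15, 07:49-08:40.
B \ A = 01:14-06:50, 11:54-21:21.
Union of the two gives the symmetric difference.

01:14-06:50, 07:10-07:15, 07:49-08:40, 11:54-21:21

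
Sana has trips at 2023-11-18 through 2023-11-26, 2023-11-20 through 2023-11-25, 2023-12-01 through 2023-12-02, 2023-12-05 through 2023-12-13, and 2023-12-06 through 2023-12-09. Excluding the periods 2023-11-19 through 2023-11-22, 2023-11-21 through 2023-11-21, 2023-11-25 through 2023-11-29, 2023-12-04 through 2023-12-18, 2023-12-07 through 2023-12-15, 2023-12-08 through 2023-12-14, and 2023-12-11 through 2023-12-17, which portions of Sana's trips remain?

A, merged: 2023-11-18 through 2023-11-26, 2023-12-01 through 2023-12-02, 2023-12-05 through 2023-12-13.
B, merged: 2023-11-19 through 2023-11-22, 2023-11-25 through 2023-11-29, 2023-12-04 through 2023-12-18.
2023-11-18 through 2023-11-26 with B removed leaves 2023-11-18 through 2023-11-18, 2023-11-23 through 2023-11-24.
2023-12-01 through 2023-12-02 is untouched.
2023-12-05 through 2023-12-13 lies entirely inside B → drops out.

2023-11-18 through 2023-11-18, 2023-11-23 through 2023-11-24, 2023-12-01 through 2023-12-02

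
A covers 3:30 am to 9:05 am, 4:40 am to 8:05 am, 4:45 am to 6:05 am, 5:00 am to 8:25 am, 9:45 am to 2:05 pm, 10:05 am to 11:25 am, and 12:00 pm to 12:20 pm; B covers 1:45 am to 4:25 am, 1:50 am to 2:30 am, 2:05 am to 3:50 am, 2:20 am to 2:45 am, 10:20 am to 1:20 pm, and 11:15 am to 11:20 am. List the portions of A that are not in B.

Merge the first list: 3:30 am–9:05 am, 9:45 am–2:05 pm.
Merge the second list: 1:45 am–4:25 am, 10:20 am–1:20 pm.
3:30 am–9:05 am with B removed leaves 4:25 am–9:05 am.
9:45 am–2:05 pm with B removed leaves 9:45 am–10:20 am, 1:20 pm–2:05 pm.

4:25 am–9:05 am, 9:45 am–10:20 am, 1:20 pm–2:05 pm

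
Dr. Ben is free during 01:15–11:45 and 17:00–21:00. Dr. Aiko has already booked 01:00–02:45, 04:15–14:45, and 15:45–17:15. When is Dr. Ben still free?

02:45–04:15, 17:15–21:00

01:15–11:45 minus B → 02:45–04:15.
17:00–21:00 minus B → 17:15–21:00.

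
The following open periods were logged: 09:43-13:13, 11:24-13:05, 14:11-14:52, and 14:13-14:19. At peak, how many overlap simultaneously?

Walk the sorted start/end points keeping a running depth.
The depth first hits 2 at 11:24.

2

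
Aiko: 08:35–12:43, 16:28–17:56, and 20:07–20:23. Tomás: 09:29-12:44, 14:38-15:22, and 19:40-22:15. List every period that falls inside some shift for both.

09:29–12:43, 20:07–20:23

08:35–12:43 overlaps B on 09:29–12:43.
16:28–17:56 falls entirely outside B.
20:07–20:23 overlaps B on 20:07–20:23.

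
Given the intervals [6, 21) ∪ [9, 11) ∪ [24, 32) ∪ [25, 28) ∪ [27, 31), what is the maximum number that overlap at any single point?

3

At 27, 3 of the intervals are simultaneously active.
No point has more.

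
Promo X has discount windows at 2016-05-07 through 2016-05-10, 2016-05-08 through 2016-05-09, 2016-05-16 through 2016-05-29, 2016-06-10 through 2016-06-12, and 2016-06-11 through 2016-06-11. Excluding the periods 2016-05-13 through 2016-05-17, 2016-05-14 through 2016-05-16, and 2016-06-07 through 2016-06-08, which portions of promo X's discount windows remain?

A, merged: 2016-05-07 through 2016-05-10, 2016-05-16 through 2016-05-29, 2016-06-10 through 2016-06-12.
B, merged: 2016-05-13 through 2016-05-17, 2016-06-07 through 2016-06-08.
2016-05-07 through 2016-05-10: nothing removed.
2016-05-16 through 2016-05-29 \ B = 2016-05-18 through 2016-05-29.
2016-06-10 through 2016-06-12: nothing removed.

2016-05-07 through 2016-05-10, 2016-05-18 through 2016-05-29, 2016-06-10 through 2016-06-12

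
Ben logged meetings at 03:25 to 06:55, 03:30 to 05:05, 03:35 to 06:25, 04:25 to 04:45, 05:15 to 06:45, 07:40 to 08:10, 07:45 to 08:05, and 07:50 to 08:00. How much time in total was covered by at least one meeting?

4 h

Merged: 03:25-06:55, 07:40-08:10.
Lengths: 3 h 30 min + 30 min = 4 h.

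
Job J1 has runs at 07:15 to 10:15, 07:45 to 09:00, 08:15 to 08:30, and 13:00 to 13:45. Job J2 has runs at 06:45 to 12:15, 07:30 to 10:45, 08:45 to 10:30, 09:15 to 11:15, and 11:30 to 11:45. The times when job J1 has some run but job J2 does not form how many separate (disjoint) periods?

1

Merge the first list: 07:15–10:15, 13:00–13:45.
Merge the second list: 06:45–12:15.
A \ B = 13:00–13:45.
That is 1 disjoint piece.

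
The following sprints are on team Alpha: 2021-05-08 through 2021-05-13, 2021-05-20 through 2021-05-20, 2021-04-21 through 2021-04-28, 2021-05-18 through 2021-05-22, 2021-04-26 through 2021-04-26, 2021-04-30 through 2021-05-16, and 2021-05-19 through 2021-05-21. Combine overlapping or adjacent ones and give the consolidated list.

Sort by start: 2021-04-21 through 2021-04-28, 2021-04-26 through 2021-04-26, 2021-04-30 through 2021-05-16, 2021-05-08 through 2021-05-13, 2021-05-18 through 2021-05-22, 2021-05-19 through 2021-05-21, 2021-05-20 through 2021-05-20.
2021-04-26 through 2021-04-26 overlaps/touches 2021-04-21 through 2021-04-28 → extend to 2021-04-21 through 2021-04-28.
2021-04-30 through 2021-05-16 is disjoint → start new block.
2021-05-08 through 2021-05-13 overlaps/touches 2021-04-30 through 2021-05-16 → extend to 2021-04-30 through 2021-05-16.
2021-05-18 through 2021-05-22 is disjoint → start new block.
2021-05-19 through 2021-05-21 overlaps/touches 2021-05-18 through 2021-05-22 → extend to 2021-05-18 through 2021-05-22.
2021-05-20 through 2021-05-20 overlaps/touches 2021-05-18 through 2021-05-22 → extend to 2021-05-18 through 2021-05-22.

2021-04-21 through 2021-04-28, 2021-04-30 through 2021-05-16, 2021-05-18 through 2021-05-22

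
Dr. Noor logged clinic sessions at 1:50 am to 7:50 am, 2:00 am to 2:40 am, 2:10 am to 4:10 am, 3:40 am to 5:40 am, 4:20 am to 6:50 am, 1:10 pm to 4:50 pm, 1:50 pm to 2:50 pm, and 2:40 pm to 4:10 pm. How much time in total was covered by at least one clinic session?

9 h 40 min

Merged: 1:50 am–7:50 am, 1:10 pm–4:50 pm.
Lengths: 6 h + 3 h 40 min = 9 h 40 min.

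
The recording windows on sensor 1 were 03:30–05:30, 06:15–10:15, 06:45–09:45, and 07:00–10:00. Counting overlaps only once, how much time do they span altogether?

6 h

Merged: 03:30–05:30, 06:15–10:15.
Lengths: 2 h + 4 h = 6 h.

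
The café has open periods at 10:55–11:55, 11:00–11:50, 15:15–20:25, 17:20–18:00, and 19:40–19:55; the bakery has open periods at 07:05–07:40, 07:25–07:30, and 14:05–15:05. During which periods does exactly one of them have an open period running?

Merge the first list: 10:55–11:55, 15:15–20:25.
Merge the second list: 07:05–07:40, 14:05–15:05.
A \ B = 10:55–11:55, 15:15–20:25.
B \ A = 07:05–07:40, 14:05–15:05.
Union of the two gives the symmetric difference.

07:05–07:40, 10:55–11:55, 14:05–15:05, 15:15–20:25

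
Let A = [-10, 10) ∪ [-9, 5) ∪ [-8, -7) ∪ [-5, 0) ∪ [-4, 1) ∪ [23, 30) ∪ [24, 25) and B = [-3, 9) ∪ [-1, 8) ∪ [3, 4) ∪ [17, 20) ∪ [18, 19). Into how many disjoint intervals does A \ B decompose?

3

Merge the first list: [-10, 10), [23, 30).
Merge the second list: [-3, 9), [17, 20).
A \ B = [-10, -3), [9, 10), [23, 30).
That is 3 disjoint pieces.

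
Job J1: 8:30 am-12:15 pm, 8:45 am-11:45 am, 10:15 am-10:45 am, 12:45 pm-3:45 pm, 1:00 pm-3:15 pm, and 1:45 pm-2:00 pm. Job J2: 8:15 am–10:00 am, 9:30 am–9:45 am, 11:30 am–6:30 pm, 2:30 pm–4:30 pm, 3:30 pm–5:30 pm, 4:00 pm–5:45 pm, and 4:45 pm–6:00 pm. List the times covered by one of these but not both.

8:15 am–8:30 am, 10:00 am–11:30 am, 12:15 pm–12:45 pm, 3:45 pm–6:30 pm

Merge the first list: 8:30 am–12:15 pm, 12:45 pm–3:45 pm.
Merge the second list: 8:15 am–10:00 am, 11:30 am–6:30 pm.
Only in the first: 10:00 am–11:30 am.
Only in the second: 8:15 am–8:30 am, 12:15 pm–12:45 pm, 3:45 pm–6:30 pm.
Together these are the periods covered by exactly one.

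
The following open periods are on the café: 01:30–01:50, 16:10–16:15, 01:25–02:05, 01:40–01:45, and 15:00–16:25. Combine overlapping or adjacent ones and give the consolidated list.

01:25-02:05, 15:00-16:25

Sort by start: 01:25-02:05, 01:30-01:50, 01:40-01:45, 15:00-16:25, 16:10-16:15.
01:30-01:50 overlaps/touches 01:25-02:05 → extend to 01:25-02:05.
01:40-01:45 overlaps/touches 01:25-02:05 → extend to 01:25-02:05.
15:00-16:25 is disjoint → start new block.
16:10-16:15 overlaps/touches 15:00-16:25 → extend to 15:00-16:25.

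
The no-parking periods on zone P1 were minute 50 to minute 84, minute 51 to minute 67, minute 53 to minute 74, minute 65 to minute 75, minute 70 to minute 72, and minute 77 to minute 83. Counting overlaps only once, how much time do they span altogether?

Merged: minute 50 to minute 84.
Length: 34 minutes.

34 minutes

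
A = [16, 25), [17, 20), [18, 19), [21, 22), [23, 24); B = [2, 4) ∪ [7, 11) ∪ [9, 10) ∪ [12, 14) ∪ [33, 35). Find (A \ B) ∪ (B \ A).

[2, 4) ∪ [7, 11) ∪ [12, 14) ∪ [16, 25) ∪ [33, 35)

A, merged: [16, 25).
B, merged: [2, 4), [7, 11), [12, 14), [33, 35).
A but not B: [16, 25).
B but not A: [2, 4), [7, 11), [12, 14), [33, 35).
Combining gives A △ B.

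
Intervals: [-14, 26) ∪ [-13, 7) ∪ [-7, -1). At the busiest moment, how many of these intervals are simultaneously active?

3

At -7, 3 of the intervals are simultaneously active.
No point has more.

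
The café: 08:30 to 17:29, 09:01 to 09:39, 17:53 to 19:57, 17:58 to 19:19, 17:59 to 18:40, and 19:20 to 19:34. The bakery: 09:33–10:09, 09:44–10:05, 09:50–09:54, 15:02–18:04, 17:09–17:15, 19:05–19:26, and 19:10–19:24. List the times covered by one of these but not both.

08:30–09:33, 10:09–15:02, 17:29–17:53, 18:04–19:05, 19:26–19:57

First set merges to 08:30–17:29, 17:53–19:57.
Second set merges to 09:33–10:09, 15:02–18:04, 19:05–19:26.
Only in the first: 08:30–09:33, 10:09–15:02, 18:04–19:05, 19:26–19:57.
Only in the second: 17:29–17:53.
Together these are the periods covered by exactly one.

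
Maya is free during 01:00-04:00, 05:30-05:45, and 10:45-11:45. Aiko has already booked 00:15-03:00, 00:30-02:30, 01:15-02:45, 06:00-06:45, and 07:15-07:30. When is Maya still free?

03:00-04:00, 05:30-05:45, 10:45-11:45

Merge the second list: 00:15-03:00, 06:00-06:45, 07:15-07:30.
01:00-04:00 \ B = 03:00-04:00.
05:30-05:45: nothing removed.
10:45-11:45: nothing removed.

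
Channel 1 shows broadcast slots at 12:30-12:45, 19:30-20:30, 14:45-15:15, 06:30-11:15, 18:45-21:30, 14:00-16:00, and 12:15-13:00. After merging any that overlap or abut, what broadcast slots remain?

06:30–11:15, 12:15–13:00, 14:00–16:00, 18:45–21:30

Sort by start: 06:30–11:15, 12:15–13:00, 12:30–12:45, 14:00–16:00, 14:45–15:15, 18:45–21:30, 19:30–20:30.
12:15–13:00 is disjoint → start new block.
12:30–12:45 overlaps/touches 12:15–13:00 → extend to 12:15–13:00.
14:00–16:00 is disjoint → start new block.
14:45–15:15 overlaps/touches 14:00–16:00 → extend to 14:00–16:00.
18:45–21:30 is disjoint → start new block.
19:30–20:30 overlaps/touches 18:45–21:30 → extend to 18:45–21:30.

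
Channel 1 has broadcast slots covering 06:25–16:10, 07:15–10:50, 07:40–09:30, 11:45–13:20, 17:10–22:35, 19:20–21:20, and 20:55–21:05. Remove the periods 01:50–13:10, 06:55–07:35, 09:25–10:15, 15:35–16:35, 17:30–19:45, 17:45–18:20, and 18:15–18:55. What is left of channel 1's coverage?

13:10–15:35, 17:10–17:30, 19:45–22:35

A, merged: 06:25–16:10, 17:10–22:35.
B, merged: 01:50–13:10, 15:35–16:35, 17:30–19:45.
06:25–16:10 \ B = 13:10–15:35.
17:10–22:35 \ B = 17:10–17:30, 19:45–22:35.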